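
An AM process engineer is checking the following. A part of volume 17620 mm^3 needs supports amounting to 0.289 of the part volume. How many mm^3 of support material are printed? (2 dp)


V_support = 17620 * 0.289 = 5092.18 mm^3


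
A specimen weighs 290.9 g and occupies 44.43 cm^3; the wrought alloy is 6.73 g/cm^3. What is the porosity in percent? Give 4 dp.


rho_part = 290.9 / 44.43 = 6.5473779 g/cm^3
Porosity = (1 - 6.5473779/6.73)*100 = 2.7136 %


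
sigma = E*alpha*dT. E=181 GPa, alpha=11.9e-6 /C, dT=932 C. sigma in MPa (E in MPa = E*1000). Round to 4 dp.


sigma = 181*1000 * 11.9e-6 * 932 = 2007.4348 MPa


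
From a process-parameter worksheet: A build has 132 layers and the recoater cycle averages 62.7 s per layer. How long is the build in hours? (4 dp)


t = 132 * 62.7 / 3600 = 2.299 hrs


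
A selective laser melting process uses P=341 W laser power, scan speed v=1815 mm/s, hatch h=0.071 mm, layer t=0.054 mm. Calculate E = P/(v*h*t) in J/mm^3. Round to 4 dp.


E = 341 / (1815*0.071*0.054) = 49.0033 J/mm^3


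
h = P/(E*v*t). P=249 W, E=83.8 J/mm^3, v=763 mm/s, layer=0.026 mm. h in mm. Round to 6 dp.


h = 249 / (83.8*763*0.026) = 0.149781 mm


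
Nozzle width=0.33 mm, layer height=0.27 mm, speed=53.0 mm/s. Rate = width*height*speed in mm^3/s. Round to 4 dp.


Rate = 0.33 * 0.27 * 53.0 = 4.7223 mm^3/s


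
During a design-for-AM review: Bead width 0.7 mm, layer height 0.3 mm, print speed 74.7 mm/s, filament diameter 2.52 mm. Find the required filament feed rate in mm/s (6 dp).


Q = 0.7 * 0.3 * 74.7 = 15.687 mm^3/s
A_fil = pi*(2.52/2)^2 = 4.9875925 mm^2
v_feed = 15.687 / 4.9875925 = 3.145205 mm/s


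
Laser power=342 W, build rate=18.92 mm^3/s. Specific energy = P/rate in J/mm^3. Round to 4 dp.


SE = 342 / 18.92 = 18.0761 J/mm^3


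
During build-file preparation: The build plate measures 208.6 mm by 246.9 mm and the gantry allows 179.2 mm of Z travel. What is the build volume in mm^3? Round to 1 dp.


V = 208.6 * 246.9 * 179.2 = 9229398.5 mm^3


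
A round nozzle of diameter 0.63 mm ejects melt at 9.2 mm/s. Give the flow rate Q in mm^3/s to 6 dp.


A = pi*(0.63/2)^2 = 0.31172453 mm^2
Q = 0.31172453 * 9.2 = 2.867866 mm^3/s


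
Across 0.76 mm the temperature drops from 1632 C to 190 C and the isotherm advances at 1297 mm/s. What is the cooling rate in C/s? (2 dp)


G = (1632-190)/0.76 = 1897.36842105 C/mm
CR = 1897.36842105 * 1297 = 2460886.84 C/s


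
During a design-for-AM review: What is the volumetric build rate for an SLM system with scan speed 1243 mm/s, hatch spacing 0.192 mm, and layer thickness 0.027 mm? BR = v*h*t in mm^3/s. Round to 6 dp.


Rate = 1243 * 0.192 * 0.027 = 6.443712 mm^3/s


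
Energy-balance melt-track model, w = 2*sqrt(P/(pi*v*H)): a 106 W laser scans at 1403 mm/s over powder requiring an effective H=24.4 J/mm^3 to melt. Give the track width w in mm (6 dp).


w = 2*sqrt(106/(pi*1403*24.4)) = 0.062789 mm


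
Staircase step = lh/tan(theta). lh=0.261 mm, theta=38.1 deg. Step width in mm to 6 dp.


step = 0.261 / tan(38.1) = 0.332866 mm


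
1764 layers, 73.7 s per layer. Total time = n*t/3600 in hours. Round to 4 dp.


t = 1764 * 73.7 / 3600 = 36.113 hrs


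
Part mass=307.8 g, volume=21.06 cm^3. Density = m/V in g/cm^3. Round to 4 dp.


rho = 307.8 / 21.06 = 14.6154 g/cm^3


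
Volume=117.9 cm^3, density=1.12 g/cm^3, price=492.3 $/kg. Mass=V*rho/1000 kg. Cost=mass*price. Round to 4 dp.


Mass = 117.9*1.12/1000 = 0.132048 kg
Cost = 0.132048 * 492.3 = 65.0072 $


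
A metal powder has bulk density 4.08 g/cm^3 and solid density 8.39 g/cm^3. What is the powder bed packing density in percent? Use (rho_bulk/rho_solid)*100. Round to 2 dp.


Packing = (4.08/8.39)*100 = 48.63 %


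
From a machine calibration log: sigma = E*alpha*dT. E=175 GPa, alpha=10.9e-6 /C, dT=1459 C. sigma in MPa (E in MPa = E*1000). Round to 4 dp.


sigma = 175*1000 * 10.9e-6 * 1459 = 2783.0425 MPa


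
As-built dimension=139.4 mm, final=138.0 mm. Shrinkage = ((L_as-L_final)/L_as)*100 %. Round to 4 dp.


Shrinkage = ((139.4-138.0)/139.4)*100 = 1.0043 %


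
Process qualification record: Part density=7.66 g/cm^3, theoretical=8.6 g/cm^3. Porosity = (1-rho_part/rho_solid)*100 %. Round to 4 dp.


Porosity = (1-7.66/8.6)*100 = 10.9302 %


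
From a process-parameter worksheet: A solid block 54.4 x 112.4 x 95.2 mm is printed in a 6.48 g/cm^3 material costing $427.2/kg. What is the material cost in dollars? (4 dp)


V = 54.4 * 112.4 * 95.2 = 582106.112 mm^3 = 582.106112 cm^3
Mass = 582.106112 * 6.48 / 1000 = 3.77204761 kg
Cost = 3.77204761 * 427.2 = 1611.4187 $


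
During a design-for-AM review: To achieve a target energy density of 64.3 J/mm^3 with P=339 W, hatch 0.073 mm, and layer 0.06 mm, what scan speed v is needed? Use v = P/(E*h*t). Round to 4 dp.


v = 339 / (64.3*0.073*0.06) = 1203.6899 mm/s


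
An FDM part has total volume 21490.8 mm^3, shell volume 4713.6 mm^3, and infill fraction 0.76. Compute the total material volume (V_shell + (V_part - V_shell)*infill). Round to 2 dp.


V_infill = (21490.8 - 4713.6) * 0.76 = 12750.67
V_total = 4713.6 + 12750.67 = 17464.27 mm^3


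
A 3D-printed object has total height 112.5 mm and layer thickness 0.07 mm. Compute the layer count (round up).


Layers = ceil(112.5/0.07) = 1608


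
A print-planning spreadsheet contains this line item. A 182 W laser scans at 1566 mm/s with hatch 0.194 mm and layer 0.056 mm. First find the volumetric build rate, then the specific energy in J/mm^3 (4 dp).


Build rate = 1566 * 0.194 * 0.056 = 17.013024 mm^3/s
SE = 182 / 17.013024 = 10.6977 J/mm^3


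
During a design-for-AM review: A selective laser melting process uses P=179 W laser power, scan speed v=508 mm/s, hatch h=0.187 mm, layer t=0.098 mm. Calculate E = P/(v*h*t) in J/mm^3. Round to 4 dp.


E = 179 / (508*0.187*0.098) = 19.2274 J/mm^3


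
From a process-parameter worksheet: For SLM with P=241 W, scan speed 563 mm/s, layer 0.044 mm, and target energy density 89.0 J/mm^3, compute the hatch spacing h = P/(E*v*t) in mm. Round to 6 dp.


h = 241 / (89.0*563*0.044) = 0.109312 mm


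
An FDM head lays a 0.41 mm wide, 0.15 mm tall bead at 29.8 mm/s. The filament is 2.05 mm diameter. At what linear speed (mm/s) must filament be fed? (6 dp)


Q = 0.41 * 0.15 * 29.8 = 1.8327 mm^3/s
A_fil = pi*(2.05/2)^2 = 3.30063578 mm^2
v_feed = 1.8327 / 3.30063578 = 0.555257 mm/s


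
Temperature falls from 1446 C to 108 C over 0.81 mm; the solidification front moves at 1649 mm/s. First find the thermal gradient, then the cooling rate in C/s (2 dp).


G = (1446-108)/0.81 = 1651.85185185 C/mm
CR = 1651.85185185 * 1649 = 2723903.7 C/s


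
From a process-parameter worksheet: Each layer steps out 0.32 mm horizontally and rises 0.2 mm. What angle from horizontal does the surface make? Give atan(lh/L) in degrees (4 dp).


angle = atan(0.2/0.32) = 32.0054 degrees


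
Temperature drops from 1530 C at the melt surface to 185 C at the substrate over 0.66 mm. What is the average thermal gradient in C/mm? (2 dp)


G = (1530-185)/0.66 = 2037.88 C/mm


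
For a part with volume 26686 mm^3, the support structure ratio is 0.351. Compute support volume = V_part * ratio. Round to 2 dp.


V_support = 26686 * 0.351 = 9366.79 mm^3


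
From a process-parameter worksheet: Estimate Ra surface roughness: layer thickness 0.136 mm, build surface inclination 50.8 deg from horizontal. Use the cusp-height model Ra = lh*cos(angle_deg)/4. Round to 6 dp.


Ra = 0.136 * cos(50.8) / 4 = 0.021489 mm


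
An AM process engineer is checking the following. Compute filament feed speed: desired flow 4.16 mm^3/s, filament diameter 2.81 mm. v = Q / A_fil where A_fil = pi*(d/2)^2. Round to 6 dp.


A = pi*(2.81/2)^2 = 6.201582
v = 4.16 / 6.201582 = 0.670797 mm/s


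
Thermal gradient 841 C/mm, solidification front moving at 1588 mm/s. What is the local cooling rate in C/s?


CR = 841 * 1588 = 1335508 C/s


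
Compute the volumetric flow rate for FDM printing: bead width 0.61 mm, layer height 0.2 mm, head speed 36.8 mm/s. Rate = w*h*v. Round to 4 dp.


Rate = 0.61 * 0.2 * 36.8 = 4.4896 mm^3/s


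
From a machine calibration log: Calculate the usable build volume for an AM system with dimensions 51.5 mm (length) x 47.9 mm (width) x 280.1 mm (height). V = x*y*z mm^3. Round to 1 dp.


V = 51.5 * 47.9 * 280.1 = 690964.7 mm^3


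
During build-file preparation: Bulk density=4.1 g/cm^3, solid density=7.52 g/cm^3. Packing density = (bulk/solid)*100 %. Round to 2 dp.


Packing = (4.1/7.52)*100 = 54.52 %


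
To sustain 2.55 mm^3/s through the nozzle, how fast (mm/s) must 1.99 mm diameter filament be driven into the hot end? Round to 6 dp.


A = pi*(1.99/2)^2 = 3.110255
v = 2.55 / 3.110255 = 0.819868 mm/s


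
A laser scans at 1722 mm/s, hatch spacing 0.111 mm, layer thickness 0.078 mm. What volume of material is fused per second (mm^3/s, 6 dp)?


Rate = 1722 * 0.111 * 0.078 = 14.909076 mm^3/s


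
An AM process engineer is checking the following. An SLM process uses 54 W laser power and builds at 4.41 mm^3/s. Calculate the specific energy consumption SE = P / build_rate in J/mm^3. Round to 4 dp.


SE = 54 / 4.41 = 12.2449 J/mm^3


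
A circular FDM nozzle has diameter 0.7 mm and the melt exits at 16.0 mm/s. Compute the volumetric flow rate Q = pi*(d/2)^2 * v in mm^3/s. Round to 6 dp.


A = pi*(0.7/2)^2 = 0.3848451 mm^2
Q = 0.3848451 * 16.0 = 6.157522 mm^3/s


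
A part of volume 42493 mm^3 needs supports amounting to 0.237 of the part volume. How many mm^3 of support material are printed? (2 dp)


V_support = 42493 * 0.237 = 10070.84 mm^3


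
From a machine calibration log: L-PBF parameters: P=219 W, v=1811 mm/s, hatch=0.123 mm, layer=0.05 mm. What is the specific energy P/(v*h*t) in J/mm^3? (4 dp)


Build rate = 1811 * 0.123 * 0.05 = 11.13765 mm^3/s
SE = 219 / 11.13765 = 19.663 J/mm^3


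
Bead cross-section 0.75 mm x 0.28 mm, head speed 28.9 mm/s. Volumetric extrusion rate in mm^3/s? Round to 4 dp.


Rate = 0.75 * 0.28 * 28.9 = 6.069 mm^3/s


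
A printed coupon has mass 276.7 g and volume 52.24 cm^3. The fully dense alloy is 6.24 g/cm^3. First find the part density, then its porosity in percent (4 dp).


rho_part = 276.7 / 52.24 = 5.2967075 g/cm^3
Porosity = (1 - 5.2967075/6.24)*100 = 15.1169 %


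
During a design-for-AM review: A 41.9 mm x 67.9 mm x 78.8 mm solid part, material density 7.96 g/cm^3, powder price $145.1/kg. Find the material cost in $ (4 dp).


V = 41.9 * 67.9 * 78.8 = 224186.788 mm^3 = 224.186788 cm^3
Mass = 224.186788 * 7.96 / 1000 = 1.78452683 kg
Cost = 1.78452683 * 145.1 = 258.9348 $


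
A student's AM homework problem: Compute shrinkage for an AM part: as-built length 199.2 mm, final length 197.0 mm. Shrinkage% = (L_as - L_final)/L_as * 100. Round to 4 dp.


Shrinkage = ((199.2-197.0)/199.2)*100 = 1.1044 %


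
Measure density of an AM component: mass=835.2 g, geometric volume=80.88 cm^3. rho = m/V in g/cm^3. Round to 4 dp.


rho = 835.2 / 80.88 = 10.3264 g/cm^3


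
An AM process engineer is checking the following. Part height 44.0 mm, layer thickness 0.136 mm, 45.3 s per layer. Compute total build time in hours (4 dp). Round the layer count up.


Layers = ceil(44.0/0.136) = 324
t = 324 * 45.3 / 3600 = 4.077 hrs


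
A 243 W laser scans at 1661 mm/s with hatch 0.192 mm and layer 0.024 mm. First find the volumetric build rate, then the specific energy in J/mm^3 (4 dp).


Build rate = 1661 * 0.192 * 0.024 = 7.653888 mm^3/s
SE = 243 / 7.653888 = 31.7486 J/mm^3


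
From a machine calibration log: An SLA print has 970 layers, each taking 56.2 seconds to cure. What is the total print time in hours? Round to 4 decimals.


t = 970 * 56.2 / 3600 = 15.1428 hrs


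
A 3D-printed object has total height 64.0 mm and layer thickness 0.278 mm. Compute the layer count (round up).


Layers = ceil(64.0/0.278) = 231


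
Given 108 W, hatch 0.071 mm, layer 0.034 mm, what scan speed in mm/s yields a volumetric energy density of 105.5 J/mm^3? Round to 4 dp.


v = 108 / (105.5*0.071*0.034) = 424.0666 mm/s


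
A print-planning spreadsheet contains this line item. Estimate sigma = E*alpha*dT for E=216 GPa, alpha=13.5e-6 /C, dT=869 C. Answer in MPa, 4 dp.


sigma = 216*1000 * 13.5e-6 * 869 = 2534.004 MPa


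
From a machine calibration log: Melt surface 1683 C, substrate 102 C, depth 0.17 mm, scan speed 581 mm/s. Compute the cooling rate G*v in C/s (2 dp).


G = (1683-102)/0.17 = 9300.0 C/mm
CR = 9300.0 * 581 = 5403300.0 C/s


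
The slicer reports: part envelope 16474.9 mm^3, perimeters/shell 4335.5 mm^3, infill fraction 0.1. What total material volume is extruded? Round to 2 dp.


V_infill = (16474.9 - 4335.5) * 0.1 = 1213.94
V_total = 4335.5 + 1213.94 = 5549.44 mm^3


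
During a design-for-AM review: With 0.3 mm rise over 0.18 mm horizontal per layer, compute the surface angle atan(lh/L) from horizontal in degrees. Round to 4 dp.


angle = atan(0.3/0.18) = 59.0362 degrees


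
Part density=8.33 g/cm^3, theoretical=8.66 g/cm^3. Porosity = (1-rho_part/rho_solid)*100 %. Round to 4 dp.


Porosity = (1-8.33/8.66)*100 = 3.8106 %


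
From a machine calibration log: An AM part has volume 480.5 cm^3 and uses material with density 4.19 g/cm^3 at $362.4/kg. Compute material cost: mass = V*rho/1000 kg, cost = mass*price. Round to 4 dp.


Mass = 480.5*4.19/1000 = 2.013295 kg
Cost = 2.013295 * 362.4 = 729.6181 $


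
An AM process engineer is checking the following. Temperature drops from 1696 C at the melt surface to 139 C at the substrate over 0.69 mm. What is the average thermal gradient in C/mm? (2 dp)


G = (1696-139)/0.69 = 2256.52 C/mm


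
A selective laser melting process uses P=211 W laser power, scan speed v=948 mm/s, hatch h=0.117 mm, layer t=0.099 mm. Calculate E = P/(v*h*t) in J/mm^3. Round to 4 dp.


E = 211 / (948*0.117*0.099) = 19.2156 J/mm^3


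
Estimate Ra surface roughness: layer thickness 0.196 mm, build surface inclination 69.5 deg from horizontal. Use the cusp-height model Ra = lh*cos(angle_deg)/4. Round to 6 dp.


Ra = 0.196 * cos(69.5) / 4 = 0.01716 mm


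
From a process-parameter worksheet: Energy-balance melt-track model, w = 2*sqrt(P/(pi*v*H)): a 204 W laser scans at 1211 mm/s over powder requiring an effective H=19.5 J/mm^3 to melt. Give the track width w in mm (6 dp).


w = 2*sqrt(204/(pi*1211*19.5)) = 0.104877 mm


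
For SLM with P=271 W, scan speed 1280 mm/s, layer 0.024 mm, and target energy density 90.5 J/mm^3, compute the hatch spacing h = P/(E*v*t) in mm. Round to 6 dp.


h = 271 / (90.5*1280*0.024) = 0.097476 mm


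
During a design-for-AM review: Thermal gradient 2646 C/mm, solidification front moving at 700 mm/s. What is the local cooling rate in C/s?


CR = 2646 * 700 = 1852200 C/s


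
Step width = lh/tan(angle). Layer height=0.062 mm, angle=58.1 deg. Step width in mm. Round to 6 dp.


step = 0.062 / tan(58.1) = 0.038592 mm


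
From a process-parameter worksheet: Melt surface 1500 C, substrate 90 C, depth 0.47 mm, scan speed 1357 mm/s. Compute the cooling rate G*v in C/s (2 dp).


G = (1500-90)/0.47 = 3000.0 C/mm
CR = 3000.0 * 1357 = 4071000.0 C/s


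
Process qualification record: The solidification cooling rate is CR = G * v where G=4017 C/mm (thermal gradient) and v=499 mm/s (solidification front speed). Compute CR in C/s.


CR = 4017 * 499 = 2004483 C/s


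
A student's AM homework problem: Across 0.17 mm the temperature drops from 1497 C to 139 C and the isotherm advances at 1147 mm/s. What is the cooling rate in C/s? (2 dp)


G = (1497-139)/0.17 = 7988.23529412 C/mm
CR = 7988.23529412 * 1147 = 9162505.88 C/s


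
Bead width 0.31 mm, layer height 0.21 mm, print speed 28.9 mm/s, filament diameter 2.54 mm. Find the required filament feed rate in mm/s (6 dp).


Q = 0.31 * 0.21 * 28.9 = 1.88139 mm^3/s
A_fil = pi*(2.54/2)^2 = 5.06707479 mm^2
v_feed = 1.88139 / 5.06707479 = 0.371297 mm/s


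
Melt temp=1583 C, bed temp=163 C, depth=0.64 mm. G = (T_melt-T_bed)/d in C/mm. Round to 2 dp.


G = (1583-163)/0.64 = 2218.75 C/mm


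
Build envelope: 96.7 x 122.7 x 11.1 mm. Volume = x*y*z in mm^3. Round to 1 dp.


V = 96.7 * 122.7 * 11.1 = 131702.5 mm^3


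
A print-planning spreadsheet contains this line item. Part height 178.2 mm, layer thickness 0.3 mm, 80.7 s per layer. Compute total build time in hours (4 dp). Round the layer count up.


Layers = ceil(178.2/0.3) = 594
t = 594 * 80.7 / 3600 = 13.3155 hrs


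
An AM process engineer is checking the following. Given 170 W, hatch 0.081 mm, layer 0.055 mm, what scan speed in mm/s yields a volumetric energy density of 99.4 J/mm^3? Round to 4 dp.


v = 170 / (99.4*0.081*0.055) = 383.8971 mm/s


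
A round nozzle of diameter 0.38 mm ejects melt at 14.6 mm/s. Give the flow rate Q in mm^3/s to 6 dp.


A = pi*(0.38/2)^2 = 0.11341149 mm^2
Q = 0.11341149 * 14.6 = 1.655808 mm^3/s


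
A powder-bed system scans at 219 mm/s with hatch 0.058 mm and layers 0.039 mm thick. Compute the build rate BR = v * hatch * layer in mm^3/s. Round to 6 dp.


Rate = 219 * 0.058 * 0.039 = 0.495378 mm^3/s


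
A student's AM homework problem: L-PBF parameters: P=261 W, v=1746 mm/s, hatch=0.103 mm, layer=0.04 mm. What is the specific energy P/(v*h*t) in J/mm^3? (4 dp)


Build rate = 1746 * 0.103 * 0.04 = 7.19352 mm^3/s
SE = 261 / 7.19352 = 36.2827 J/mm^3


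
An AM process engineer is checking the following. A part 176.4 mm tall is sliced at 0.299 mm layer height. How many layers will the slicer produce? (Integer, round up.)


Layers = ceil(176.4/0.299) = 590


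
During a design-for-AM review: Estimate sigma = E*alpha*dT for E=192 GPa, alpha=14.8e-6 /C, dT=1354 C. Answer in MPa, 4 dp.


sigma = 192*1000 * 14.8e-6 * 1354 = 3847.5264 MPa


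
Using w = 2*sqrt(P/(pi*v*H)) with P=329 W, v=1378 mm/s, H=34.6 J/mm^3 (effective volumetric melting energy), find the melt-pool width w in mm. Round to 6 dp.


w = 2*sqrt(329/(pi*1378*34.6)) = 0.093733 mm


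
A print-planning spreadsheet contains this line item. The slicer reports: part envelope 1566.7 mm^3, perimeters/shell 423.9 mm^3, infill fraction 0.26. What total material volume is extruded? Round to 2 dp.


V_infill = (1566.7 - 423.9) * 0.26 = 297.13
V_total = 423.9 + 297.13 = 721.03 mm^3


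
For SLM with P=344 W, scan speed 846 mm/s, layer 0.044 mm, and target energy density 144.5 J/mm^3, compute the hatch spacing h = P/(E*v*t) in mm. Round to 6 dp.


h = 344 / (144.5*846*0.044) = 0.063954 mm


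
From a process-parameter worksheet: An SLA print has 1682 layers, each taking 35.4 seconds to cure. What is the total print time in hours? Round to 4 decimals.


t = 1682 * 35.4 / 3600 = 16.5397 hrs


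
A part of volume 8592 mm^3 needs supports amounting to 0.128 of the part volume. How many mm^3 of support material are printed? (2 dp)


V_support = 8592 * 0.128 = 1099.78 mm^3


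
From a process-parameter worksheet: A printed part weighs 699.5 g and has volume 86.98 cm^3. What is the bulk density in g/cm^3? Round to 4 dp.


rho = 699.5 / 86.98 = 8.0421 g/cm^3


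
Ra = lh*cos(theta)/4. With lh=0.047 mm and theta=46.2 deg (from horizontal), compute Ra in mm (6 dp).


Ra = 0.047 * cos(46.2) / 4 = 0.008133 mm


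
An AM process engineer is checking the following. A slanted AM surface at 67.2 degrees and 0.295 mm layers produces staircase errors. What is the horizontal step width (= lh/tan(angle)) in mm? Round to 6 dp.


step = 0.295 / tan(67.2) = 0.124007 mm


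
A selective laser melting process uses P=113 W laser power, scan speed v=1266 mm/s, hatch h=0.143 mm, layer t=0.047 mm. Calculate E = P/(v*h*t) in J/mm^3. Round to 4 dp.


E = 113 / (1266*0.143*0.047) = 13.2804 J/mm^3


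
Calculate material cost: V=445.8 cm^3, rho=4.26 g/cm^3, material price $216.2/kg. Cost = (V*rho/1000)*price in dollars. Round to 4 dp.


Mass = 445.8*4.26/1000 = 1.899108 kg
Cost = 1.899108 * 216.2 = 410.5871 $


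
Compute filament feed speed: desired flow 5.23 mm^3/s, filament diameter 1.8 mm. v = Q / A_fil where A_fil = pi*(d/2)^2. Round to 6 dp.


A = pi*(1.8/2)^2 = 2.54469
v = 5.23 / 2.54469 = 2.05526 mm/s


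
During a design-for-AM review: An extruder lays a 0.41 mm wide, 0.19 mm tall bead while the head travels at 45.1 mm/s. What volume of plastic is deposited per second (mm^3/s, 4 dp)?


Rate = 0.41 * 0.19 * 45.1 = 3.5133 mm^3/s


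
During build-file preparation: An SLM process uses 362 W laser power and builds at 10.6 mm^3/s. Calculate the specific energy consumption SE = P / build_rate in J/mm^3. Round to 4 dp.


SE = 362 / 10.6 = 34.1509 J/mm^3


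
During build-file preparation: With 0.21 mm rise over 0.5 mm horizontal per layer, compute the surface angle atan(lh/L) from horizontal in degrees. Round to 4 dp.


angle = atan(0.21/0.5) = 22.7824 degrees


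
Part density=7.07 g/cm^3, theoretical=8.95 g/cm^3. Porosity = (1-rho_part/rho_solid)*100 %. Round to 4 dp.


Porosity = (1-7.07/8.95)*100 = 21.0056 %


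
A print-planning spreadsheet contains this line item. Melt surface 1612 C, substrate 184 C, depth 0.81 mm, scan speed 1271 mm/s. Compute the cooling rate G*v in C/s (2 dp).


G = (1612-184)/0.81 = 1762.96296296 C/mm
CR = 1762.96296296 * 1271 = 2240725.93 C/s


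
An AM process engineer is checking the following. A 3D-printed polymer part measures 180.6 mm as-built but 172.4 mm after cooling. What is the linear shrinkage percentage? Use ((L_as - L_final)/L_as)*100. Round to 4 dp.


Shrinkage = ((180.6-172.4)/180.6)*100 = 4.5404 %


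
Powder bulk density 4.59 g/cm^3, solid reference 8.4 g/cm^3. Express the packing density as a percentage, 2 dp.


Packing = (4.59/8.4)*100 = 54.64 %


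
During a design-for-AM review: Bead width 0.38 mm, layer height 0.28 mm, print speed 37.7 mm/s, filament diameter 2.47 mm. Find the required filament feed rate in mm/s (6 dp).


Q = 0.38 * 0.28 * 37.7 = 4.01128 mm^3/s
A_fil = pi*(2.47/2)^2 = 4.79163566 mm^2
v_feed = 4.01128 / 4.79163566 = 0.837142 mm/s


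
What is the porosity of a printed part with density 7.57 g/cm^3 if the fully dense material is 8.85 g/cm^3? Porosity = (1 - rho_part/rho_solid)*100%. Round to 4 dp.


Porosity = (1-7.57/8.85)*100 = 14.4633 %


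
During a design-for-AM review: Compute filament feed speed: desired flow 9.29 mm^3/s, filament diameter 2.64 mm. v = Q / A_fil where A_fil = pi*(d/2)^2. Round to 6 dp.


A = pi*(2.64/2)^2 = 5.473911
v = 9.29 / 5.473911 = 1.697141 mm/s


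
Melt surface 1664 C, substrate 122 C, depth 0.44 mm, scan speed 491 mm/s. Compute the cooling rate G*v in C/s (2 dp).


G = (1664-122)/0.44 = 3504.54545455 C/mm
CR = 3504.54545455 * 491 = 1720731.82 C/s


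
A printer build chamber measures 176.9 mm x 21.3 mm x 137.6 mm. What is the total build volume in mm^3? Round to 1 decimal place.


V = 176.9 * 21.3 * 137.6 = 518472.7 mm^3


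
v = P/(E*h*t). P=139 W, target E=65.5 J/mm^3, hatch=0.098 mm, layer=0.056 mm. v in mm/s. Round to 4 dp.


v = 139 / (65.5*0.098*0.056) = 386.6868 mm/s


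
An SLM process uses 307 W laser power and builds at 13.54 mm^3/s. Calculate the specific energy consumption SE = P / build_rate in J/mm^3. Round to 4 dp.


SE = 307 / 13.54 = 22.6736 J/mm^3


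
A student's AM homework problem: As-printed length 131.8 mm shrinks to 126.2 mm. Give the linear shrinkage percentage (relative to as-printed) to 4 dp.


Shrinkage = ((131.8-126.2)/131.8)*100 = 4.2489 %


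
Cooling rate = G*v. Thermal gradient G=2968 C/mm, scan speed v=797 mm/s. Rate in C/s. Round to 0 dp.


CR = 2968 * 797 = 2365496 C/s


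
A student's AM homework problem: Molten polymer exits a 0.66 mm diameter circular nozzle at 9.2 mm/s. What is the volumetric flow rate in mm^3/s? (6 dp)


A = pi*(0.66/2)^2 = 0.34211944 mm^2
Q = 0.34211944 * 9.2 = 3.147499 mm^3/s


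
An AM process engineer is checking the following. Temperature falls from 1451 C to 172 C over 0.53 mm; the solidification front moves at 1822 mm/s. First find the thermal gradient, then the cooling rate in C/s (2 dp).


G = (1451-172)/0.53 = 2413.20754717 C/mm
CR = 2413.20754717 * 1822 = 4396864.15 C/s


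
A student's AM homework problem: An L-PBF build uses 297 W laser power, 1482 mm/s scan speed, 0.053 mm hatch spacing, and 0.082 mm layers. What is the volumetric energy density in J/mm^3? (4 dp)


E = 297 / (1482*0.053*0.082) = 46.1125 J/mm^3


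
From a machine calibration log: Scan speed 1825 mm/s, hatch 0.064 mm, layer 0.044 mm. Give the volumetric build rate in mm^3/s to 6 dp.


Rate = 1825 * 0.064 * 0.044 = 5.1392 mm^3/s


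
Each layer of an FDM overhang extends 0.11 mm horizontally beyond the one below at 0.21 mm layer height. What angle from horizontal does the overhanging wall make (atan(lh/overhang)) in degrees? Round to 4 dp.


angle = atan(0.21/0.11) = 62.354 degrees


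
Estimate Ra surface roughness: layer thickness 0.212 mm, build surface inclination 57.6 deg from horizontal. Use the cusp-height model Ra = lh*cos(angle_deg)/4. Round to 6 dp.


Ra = 0.212 * cos(57.6) / 4 = 0.028399 mm


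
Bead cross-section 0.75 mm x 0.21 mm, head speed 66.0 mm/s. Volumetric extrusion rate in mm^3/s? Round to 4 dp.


Rate = 0.75 * 0.21 * 66.0 = 10.395 mm^3/s


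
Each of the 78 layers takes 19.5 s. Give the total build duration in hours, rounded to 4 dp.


t = 78 * 19.5 / 3600 = 0.4225 hrs


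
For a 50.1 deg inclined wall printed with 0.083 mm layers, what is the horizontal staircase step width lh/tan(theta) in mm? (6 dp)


step = 0.083 / tan(50.1) = 0.069399 mm


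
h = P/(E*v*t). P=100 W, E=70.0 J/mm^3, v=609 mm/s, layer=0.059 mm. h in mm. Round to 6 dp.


h = 100 / (70.0*609*0.059) = 0.039759 mm


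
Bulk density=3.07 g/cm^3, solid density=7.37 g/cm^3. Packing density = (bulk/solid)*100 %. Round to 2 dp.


Packing = (3.07/7.37)*100 = 41.66 %


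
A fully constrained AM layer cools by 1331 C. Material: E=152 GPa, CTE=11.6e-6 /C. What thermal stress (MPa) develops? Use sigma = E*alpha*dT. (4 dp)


sigma = 152*1000 * 11.6e-6 * 1331 = 2346.8192 MPa


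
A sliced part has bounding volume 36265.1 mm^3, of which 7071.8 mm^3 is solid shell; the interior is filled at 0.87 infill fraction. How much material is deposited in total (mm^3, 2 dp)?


V_infill = (36265.1 - 7071.8) * 0.87 = 25398.17
V_total = 7071.8 + 25398.17 = 32469.97 mm^3


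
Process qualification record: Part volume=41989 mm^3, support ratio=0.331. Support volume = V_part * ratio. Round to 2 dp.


V_support = 41989 * 0.331 = 13898.36 mm^3


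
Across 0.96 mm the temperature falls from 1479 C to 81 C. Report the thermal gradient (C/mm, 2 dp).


G = (1479-81)/0.96 = 1456.25 C/mm


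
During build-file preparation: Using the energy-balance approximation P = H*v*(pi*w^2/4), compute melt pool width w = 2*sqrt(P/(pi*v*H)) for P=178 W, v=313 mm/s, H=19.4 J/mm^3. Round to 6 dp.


w = 2*sqrt(178/(pi*313*19.4)) = 0.193193 mm


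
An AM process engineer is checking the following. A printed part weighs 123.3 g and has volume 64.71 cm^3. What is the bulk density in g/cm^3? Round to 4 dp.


rho = 123.3 / 64.71 = 1.9054 g/cm^3


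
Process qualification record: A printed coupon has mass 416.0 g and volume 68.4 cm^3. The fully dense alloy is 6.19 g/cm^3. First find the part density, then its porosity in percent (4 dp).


rho_part = 416.0 / 68.4 = 6.08187135 g/cm^3
Porosity = (1 - 6.08187135/6.19)*100 = 1.7468 %


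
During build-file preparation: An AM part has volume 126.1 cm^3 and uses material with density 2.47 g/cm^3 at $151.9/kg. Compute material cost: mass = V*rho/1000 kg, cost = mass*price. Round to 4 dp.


Mass = 126.1*2.47/1000 = 0.311467 kg
Cost = 0.311467 * 151.9 = 47.3118 $


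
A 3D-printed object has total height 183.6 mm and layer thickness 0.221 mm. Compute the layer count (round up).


Layers = ceil(183.6/0.221) = 831


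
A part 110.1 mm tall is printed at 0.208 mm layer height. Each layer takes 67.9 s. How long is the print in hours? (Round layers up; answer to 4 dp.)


Layers = ceil(110.1/0.208) = 530
t = 530 * 67.9 / 3600 = 9.9964 hrs


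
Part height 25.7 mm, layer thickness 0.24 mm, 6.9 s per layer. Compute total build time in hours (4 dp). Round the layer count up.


Layers = ceil(25.7/0.24) = 108
t = 108 * 6.9 / 3600 = 0.207 hrs


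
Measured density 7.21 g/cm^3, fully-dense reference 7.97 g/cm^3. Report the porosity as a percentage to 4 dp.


Porosity = (1-7.21/7.97)*100 = 9.5358 %


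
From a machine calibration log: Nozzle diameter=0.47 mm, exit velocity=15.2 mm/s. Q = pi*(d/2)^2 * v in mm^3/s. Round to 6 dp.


A = pi*(0.47/2)^2 = 0.17349445 mm^2
Q = 0.17349445 * 15.2 = 2.637116 mm^3/s


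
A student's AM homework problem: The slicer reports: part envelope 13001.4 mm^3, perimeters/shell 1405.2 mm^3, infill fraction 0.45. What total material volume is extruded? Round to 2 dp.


V_infill = (13001.4 - 1405.2) * 0.45 = 5218.29
V_total = 1405.2 + 5218.29 = 6623.49 mm^3


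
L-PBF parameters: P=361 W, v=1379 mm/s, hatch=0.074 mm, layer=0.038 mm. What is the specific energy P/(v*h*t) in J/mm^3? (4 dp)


Build rate = 1379 * 0.074 * 0.038 = 3.877748 mm^3/s
SE = 361 / 3.877748 = 93.0953 J/mm^3


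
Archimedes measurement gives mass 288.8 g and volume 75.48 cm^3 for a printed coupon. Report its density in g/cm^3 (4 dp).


rho = 288.8 / 75.48 = 3.8262 g/cm^3


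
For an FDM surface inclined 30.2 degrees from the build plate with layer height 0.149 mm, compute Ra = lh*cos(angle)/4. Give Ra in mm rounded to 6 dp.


Ra = 0.149 * cos(30.2) / 4 = 0.032194 mm


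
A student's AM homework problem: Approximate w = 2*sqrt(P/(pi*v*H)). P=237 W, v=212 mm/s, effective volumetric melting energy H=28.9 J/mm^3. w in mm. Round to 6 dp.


w = 2*sqrt(237/(pi*212*28.9)) = 0.221928 mm


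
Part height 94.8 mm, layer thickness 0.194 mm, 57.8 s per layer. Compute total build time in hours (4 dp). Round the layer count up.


Layers = ceil(94.8/0.194) = 489
t = 489 * 57.8 / 3600 = 7.8512 hrs


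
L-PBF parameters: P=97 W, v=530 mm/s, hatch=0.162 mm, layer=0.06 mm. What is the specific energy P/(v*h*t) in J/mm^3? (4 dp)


Build rate = 530 * 0.162 * 0.06 = 5.1516 mm^3/s
SE = 97 / 5.1516 = 18.8291 J/mm^3


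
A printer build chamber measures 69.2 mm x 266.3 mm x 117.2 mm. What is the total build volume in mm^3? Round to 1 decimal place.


V = 69.2 * 266.3 * 117.2 = 2159756.9 mm^3


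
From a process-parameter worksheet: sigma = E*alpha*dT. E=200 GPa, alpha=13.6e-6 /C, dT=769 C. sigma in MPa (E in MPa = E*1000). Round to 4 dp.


sigma = 200*1000 * 13.6e-6 * 769 = 2091.68 MPa


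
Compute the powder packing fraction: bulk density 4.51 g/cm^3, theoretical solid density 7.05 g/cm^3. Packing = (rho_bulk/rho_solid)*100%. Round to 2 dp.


Packing = (4.51/7.05)*100 = 63.97 %


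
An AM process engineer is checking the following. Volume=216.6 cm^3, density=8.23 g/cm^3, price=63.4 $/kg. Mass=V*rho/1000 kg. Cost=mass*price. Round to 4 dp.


Mass = 216.6*8.23/1000 = 1.782618 kg
Cost = 1.782618 * 63.4 = 113.018 $


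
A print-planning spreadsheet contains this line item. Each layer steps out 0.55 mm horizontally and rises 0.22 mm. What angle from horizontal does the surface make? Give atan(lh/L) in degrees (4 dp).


angle = atan(0.22/0.55) = 21.8014 degrees


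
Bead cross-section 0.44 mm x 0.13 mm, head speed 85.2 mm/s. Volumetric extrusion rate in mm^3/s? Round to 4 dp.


Rate = 0.44 * 0.13 * 85.2 = 4.8734 mm^3/s


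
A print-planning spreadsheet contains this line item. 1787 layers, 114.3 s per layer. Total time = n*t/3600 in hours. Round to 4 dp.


t = 1787 * 114.3 / 3600 = 56.7373 hrs


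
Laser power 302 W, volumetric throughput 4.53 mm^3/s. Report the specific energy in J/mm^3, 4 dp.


SE = 302 / 4.53 = 66.6667 J/mm^3


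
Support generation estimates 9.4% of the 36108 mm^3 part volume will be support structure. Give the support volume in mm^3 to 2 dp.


V_support = 36108 * 0.094 = 3394.15 mm^3


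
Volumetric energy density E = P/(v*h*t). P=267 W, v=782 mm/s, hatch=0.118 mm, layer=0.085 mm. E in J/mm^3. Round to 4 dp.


E = 267 / (782*0.118*0.085) = 34.0411 J/mm^3


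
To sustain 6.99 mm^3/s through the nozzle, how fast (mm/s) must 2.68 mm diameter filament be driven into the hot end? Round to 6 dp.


A = pi*(2.68/2)^2 = 5.641044
v = 6.99 / 5.641044 = 1.239132 mm/s


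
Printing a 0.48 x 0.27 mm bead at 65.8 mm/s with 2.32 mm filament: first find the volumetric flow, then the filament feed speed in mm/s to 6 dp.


Q = 0.48 * 0.27 * 65.8 = 8.52768 mm^3/s
A_fil = pi*(2.32/2)^2 = 4.22732707 mm^2
v_feed = 8.52768 / 4.22732707 = 2.017275 mm/s


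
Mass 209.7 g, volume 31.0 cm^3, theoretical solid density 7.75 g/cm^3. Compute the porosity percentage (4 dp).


rho_part = 209.7 / 31.0 = 6.76451613 g/cm^3
Porosity = (1 - 6.76451613/7.75)*100 = 12.7159 %


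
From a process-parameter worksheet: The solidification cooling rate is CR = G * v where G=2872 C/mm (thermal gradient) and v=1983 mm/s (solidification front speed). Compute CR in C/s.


CR = 2872 * 1983 = 5695176 C/s


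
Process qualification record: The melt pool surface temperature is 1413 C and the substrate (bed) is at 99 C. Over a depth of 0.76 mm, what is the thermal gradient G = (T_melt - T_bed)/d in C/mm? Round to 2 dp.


G = (1413-99)/0.76 = 1728.95 C/mm


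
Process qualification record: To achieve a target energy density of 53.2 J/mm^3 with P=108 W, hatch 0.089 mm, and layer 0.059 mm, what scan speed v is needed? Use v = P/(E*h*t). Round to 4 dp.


v = 108 / (53.2*0.089*0.059) = 386.6073 mm/s


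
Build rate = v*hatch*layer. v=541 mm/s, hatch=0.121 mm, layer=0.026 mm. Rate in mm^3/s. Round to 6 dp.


Rate = 541 * 0.121 * 0.026 = 1.701986 mm^3/s


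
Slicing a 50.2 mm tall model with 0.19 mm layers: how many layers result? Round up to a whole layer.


Layers = ceil(50.2/0.19) = 265


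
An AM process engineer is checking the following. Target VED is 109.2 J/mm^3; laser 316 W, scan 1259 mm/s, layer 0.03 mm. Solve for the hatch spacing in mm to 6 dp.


h = 316 / (109.2*1259*0.03) = 0.076616 mm


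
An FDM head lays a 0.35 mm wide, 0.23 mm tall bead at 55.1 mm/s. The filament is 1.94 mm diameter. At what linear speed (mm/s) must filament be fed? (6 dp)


Q = 0.35 * 0.23 * 55.1 = 4.43555 mm^3/s
A_fil = pi*(1.94/2)^2 = 2.95592453 mm^2
v_feed = 4.43555 / 2.95592453 = 1.500563 mm/s


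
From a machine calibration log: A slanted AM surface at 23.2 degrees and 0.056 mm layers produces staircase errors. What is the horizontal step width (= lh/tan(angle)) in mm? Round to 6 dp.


step = 0.056 / tan(23.2) = 0.130658 mm


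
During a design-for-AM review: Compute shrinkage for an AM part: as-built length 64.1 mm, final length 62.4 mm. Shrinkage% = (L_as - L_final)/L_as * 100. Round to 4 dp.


Shrinkage = ((64.1-62.4)/64.1)*100 = 2.6521 %


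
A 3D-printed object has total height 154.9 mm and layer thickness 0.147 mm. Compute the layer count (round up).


Layers = ceil(154.9/0.147) = 1054


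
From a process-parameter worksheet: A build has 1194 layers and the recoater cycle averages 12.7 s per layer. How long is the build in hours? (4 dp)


t = 1194 * 12.7 / 3600 = 4.2122 hrs


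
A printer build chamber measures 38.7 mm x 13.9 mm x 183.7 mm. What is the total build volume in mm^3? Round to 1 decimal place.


V = 38.7 * 13.9 * 183.7 = 98817.7 mm^3


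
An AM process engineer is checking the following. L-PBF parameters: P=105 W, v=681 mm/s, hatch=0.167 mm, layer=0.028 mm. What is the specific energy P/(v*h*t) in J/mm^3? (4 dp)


Build rate = 681 * 0.167 * 0.028 = 3.184356 mm^3/s
SE = 105 / 3.184356 = 32.9737 J/mm^3


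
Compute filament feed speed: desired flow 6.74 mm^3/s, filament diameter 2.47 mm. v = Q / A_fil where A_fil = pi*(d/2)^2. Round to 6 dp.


A = pi*(2.47/2)^2 = 4.791636
v = 6.74 / 4.791636 = 1.406618 mm/s


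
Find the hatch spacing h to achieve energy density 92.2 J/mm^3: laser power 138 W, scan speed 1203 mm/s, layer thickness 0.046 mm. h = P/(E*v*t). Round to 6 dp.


h = 138 / (92.2*1203*0.046) = 0.027047 mm


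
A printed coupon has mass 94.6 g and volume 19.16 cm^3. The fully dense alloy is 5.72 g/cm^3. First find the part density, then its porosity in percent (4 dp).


rho_part = 94.6 / 19.16 = 4.93736952 g/cm^3
Porosity = (1 - 4.93736952/5.72)*100 = 13.6824 %


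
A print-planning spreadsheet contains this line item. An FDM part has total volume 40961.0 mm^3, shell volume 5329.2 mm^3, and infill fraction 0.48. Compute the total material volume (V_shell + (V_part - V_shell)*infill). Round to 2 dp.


V_infill = (40961.0 - 5329.2) * 0.48 = 17103.26
V_total = 5329.2 + 17103.26 = 22432.46 mm^3


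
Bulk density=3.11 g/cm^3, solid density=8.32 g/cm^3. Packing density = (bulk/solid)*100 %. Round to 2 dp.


Packing = (3.11/8.32)*100 = 37.38 %


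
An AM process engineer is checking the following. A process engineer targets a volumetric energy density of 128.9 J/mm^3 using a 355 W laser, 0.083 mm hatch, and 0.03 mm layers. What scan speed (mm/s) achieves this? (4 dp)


v = 355 / (128.9*0.083*0.03) = 1106.0534 mm/s


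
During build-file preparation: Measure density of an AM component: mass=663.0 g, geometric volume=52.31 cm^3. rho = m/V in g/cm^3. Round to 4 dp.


rho = 663.0 / 52.31 = 12.6744 g/cm^3


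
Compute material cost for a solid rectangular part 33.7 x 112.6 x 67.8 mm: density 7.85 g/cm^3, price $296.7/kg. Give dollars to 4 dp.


V = 33.7 * 112.6 * 67.8 = 257275.236 mm^3 = 257.275236 cm^3
Mass = 257.275236 * 7.85 / 1000 = 2.0196106 kg
Cost = 2.0196106 * 296.7 = 599.2185 $


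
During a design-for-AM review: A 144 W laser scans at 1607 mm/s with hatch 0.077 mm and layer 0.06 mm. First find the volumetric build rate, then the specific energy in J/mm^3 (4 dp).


Build rate = 1607 * 0.077 * 0.06 = 7.42434 mm^3/s
SE = 144 / 7.42434 = 19.3957 J/mm^3


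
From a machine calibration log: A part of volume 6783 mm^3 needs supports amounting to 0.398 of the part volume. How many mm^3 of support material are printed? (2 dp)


V_support = 6783 * 0.398 = 2699.63 mm^3


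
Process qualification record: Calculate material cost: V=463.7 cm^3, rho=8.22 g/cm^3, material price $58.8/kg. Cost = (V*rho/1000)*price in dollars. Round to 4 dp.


Mass = 463.7*8.22/1000 = 3.811614 kg
Cost = 3.811614 * 58.8 = 224.1229 $


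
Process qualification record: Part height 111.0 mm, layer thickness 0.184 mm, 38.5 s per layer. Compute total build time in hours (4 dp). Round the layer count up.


Layers = ceil(111.0/0.184) = 604
t = 604 * 38.5 / 3600 = 6.4594 hrs


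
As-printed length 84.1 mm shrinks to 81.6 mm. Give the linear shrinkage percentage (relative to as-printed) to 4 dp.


Shrinkage = ((84.1-81.6)/84.1)*100 = 2.9727 %


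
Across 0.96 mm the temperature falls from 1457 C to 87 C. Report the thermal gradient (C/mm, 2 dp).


G = (1457-87)/0.96 = 1427.08 C/mm


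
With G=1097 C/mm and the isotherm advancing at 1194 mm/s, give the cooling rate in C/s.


CR = 1097 * 1194 = 1309818 C/s


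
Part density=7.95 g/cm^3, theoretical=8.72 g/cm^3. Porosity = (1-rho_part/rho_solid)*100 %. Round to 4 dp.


Porosity = (1-7.95/8.72)*100 = 8.8303 %


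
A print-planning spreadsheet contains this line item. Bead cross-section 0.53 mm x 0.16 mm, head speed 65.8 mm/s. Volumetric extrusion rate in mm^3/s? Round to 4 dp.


Rate = 0.53 * 0.16 * 65.8 = 5.5798 mm^3/s
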